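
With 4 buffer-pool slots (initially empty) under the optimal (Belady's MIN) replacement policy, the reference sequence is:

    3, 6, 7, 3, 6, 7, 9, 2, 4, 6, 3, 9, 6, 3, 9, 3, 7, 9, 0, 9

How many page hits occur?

3: fault, frames [3]
6: fault, frames [3, 6]
7: fault, frames [3, 6, 7]
3: hit
6: hit
7: hit
9: fault, frames [3, 6, 7, 9]
2: fault, evict 7, frames [3, 6, 9, 2]
4: fault, evict 2, frames [3, 6, 9, 4]
6: hit
3: hit
9: hit
6: hit
3: hit
9: hit
3: hit
7: fault, evict 4, frames [3, 6, 9, 7]
9: hit
0: fault, evict 7, frames [3, 6, 9, 0]
9: hit
Hits: 12.

12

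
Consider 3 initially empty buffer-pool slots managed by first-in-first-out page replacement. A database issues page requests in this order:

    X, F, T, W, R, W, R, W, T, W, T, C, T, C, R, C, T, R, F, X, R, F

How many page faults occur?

10

X -> fault, frames (X)
F -> fault, frames (X F)
T -> fault, frames (X F T)
W -> fault, evict X, frames (F T W)
R -> fault, evict F, frames (T W R)
W -> hit
R -> hit
W -> hit
T -> hit
W -> hit
T -> hit
C -> fault, evict T, frames (W R C)
T -> fault, evict W, frames (R C T)
C -> hit
R -> hit
C -> hit
T -> hit
R -> hit
F -> fault, evict R, frames (C T F)
X -> fault, evict C, frames (T F X)
R -> fault, evict T, frames (F X R)
F -> hit
Page faults: 10.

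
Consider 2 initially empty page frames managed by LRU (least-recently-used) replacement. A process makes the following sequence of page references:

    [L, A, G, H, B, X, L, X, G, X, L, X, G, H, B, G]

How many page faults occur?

13

L → miss, frames {L}
A → miss, frames {L,A}
G → miss, evict L, frames {A,G}
H → miss, evict A, frames {G,H}
B → miss, evict G, frames {H,B}
X → miss, evict H, frames {B,X}
L → miss, evict B, frames {X,L}
X → hit
G → miss, evict L, frames {X,G}
X → hit
L → miss, evict G, frames {X,L}
X → hit
G → miss, evict L, frames {X,G}
H → miss, evict X, frames {G,H}
B → miss, evict G, frames {H,B}
G → miss, evict H, frames {B,G}
Page faults: 13.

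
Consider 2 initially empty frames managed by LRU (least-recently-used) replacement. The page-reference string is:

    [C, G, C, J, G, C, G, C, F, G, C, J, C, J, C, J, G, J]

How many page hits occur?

8

C → fault, frames (C)
G → fault, frames (C G)
C → hit
J → fault, evict G, frames (C J)
G → fault, evict C, frames (J G)
C → fault, evict J, frames (G C)
G → hit
C → hit
F → fault, evict G, frames (C F)
G → fault, evict C, frames (F G)
C → fault, evict F, frames (G C)
J → fault, evict G, frames (C J)
C → hit
J → hit
C → hit
J → hit
G → fault, evict C, frames (J G)
J → hit
Hits: 8.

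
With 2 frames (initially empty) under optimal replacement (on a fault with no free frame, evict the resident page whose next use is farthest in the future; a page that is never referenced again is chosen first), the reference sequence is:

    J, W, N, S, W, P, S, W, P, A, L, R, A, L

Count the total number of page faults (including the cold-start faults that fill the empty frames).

10

J: fault, frames {J}
W: fault, frames {J,W}
N: fault, evict J, frames {W,N}
S: fault, evict N, frames {W,S}
W: hit
P: fault, evict W, frames {S,P}
S: hit
W: fault, evict S, frames {P,W}
P: hit
A: fault, evict W, frames {P,A}
L: fault, evict P, frames {A,L}
R: fault, evict L, frames {A,R}
A: hit
L: fault, evict R, frames {A,L}
Page faults: 10.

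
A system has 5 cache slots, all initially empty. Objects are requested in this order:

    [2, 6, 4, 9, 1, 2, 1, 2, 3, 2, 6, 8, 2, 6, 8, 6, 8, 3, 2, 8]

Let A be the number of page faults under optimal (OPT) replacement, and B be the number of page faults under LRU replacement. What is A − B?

-1

Under OPT: F F F F F . . . F . . F . . . . . . . . → 7 faults.
Under LRU: F F F F F . . . F . F F . . . . . . . . → 8 faults.
A − B = 7 − 8 = -1.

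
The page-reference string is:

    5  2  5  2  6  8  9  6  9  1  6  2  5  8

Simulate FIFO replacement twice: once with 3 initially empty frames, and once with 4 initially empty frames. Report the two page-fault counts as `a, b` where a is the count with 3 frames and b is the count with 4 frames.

3 frames: F F . . F F F . . F F F F F → 10 faults.
4 frames: F F . . F F F . . F . F F F → 9 faults.
9 < 10: adding a frame reduced faults, as is typical.

10, 9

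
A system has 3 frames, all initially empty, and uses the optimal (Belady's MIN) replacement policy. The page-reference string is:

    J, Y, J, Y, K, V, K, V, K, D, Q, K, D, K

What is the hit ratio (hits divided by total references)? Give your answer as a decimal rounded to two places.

0.57

J → miss, frames (J)
Y → miss, frames (J Y)
J → hit
Y → hit
K → miss, frames (J Y K)
V → miss, evict Y, frames (J K V)
K → hit
V → hit
K → hit
D → miss, evict V, frames (J K D)
Q → miss, evict J, frames (K D Q)
K → hit
D → hit
K → hit
Hits: 8 of 14 references → 8/14 = 0.5714.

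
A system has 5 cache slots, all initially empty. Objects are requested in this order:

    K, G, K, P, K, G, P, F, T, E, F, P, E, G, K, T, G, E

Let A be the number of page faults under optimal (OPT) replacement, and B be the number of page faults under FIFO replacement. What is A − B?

Under OPT: F F . F . . . F F F . . . . . F . . → 7 faults.
Under FIFO: F F . F . . . F F F . . . . F . F . → 8 faults.
A − B = 7 − 8 = -1.

-1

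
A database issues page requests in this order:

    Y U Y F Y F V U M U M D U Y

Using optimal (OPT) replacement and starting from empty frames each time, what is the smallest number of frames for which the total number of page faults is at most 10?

2

f=1: 14 faults
f=2: 8 faults
f=3: 6 faults
f=4: 6 faults
f=5: 6 faults
f=6: 6 faults
Smallest f with faults ≤ 10 is 2.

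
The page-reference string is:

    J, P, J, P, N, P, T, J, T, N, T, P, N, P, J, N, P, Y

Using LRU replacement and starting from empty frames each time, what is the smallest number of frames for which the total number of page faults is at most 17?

f=1: 18 faults
f=2: 12 faults
f=3: 9 faults
f=4: 5 faults
f=5: 5 faults
Smallest f with faults ≤ 17 is 2.

2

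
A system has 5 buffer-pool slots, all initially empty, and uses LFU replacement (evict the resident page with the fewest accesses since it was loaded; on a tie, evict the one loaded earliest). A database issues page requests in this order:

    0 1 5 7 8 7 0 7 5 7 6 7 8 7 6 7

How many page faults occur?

6

0 -> fault, frames [0]
1 -> fault, frames [0, 1]
5 -> fault, frames [0, 1, 5]
7 -> fault, frames [0, 1, 5, 7]
8 -> fault, frames [0, 1, 5, 7, 8]
7 -> hit
0 -> hit
7 -> hit
5 -> hit
7 -> hit
6 -> fault, evict 1, frames [0, 5, 7, 8, 6]
7 -> hit
8 -> hit
7 -> hit
6 -> hit
7 -> hit
Page faults: 6.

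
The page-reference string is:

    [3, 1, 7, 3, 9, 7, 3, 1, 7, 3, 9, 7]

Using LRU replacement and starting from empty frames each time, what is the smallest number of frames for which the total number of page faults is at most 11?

3

f=1: 12 faults
f=2: 12 faults
f=3: 6 faults
f=4: 4 faults
Smallest f with faults ≤ 11 is 3.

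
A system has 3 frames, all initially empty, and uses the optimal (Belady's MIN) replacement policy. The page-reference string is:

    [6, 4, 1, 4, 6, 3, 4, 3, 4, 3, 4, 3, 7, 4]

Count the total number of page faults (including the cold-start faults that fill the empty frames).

5

6: fault, frames (6)
4: fault, frames (6 4)
1: fault, frames (6 4 1)
4: hit
6: hit
3: fault, evict 1, frames (6 4 3)
4: hit
3: hit
4: hit
3: hit
4: hit
3: hit
7: fault, evict 3, frames (6 4 7)
4: hit
Page faults: 5.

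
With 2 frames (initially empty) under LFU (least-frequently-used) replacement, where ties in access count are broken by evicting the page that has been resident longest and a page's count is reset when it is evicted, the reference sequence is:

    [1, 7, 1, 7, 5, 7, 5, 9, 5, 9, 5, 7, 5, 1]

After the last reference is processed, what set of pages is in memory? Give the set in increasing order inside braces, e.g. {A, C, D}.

1 → miss, frames {1}
7 → miss, frames {1,7}
1 → hit
7 → hit
5 → miss, evict 1, frames {7,5}
7 → hit
5 → hit
9 → miss, evict 5, frames {7,9}
5 → miss, evict 9, frames {7,5}
9 → miss, evict 5, frames {7,9}
5 → miss, evict 9, frames {7,5}
7 → hit
5 → hit
1 → miss, evict 5, frames {7,1}

{1, 7}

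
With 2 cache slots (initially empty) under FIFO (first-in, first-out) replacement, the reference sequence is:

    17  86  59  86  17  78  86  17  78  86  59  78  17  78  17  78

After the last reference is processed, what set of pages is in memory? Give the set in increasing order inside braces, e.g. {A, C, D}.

{17, 78}

17 -> fault, frames [17]
86 -> fault, frames [17, 86]
59 -> fault, evict 17, frames [86, 59]
86 -> hit
17 -> fault, evict 86, frames [59, 17]
78 -> fault, evict 59, frames [17, 78]
86 -> fault, evict 17, frames [78, 86]
17 -> fault, evict 78, frames [86, 17]
78 -> fault, evict 86, frames [17, 78]
86 -> fault, evict 17, frames [78, 86]
59 -> fault, evict 78, frames [86, 59]
78 -> fault, evict 86, frames [59, 78]
17 -> fault, evict 59, frames [78, 17]
78 -> hit
17 -> hit
78 -> hit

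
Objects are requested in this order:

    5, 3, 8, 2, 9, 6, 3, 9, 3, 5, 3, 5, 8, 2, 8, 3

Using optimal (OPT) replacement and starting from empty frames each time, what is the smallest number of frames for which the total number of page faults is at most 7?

f=1: 16 faults
f=2: 11 faults
f=3: 9 faults
f=4: 8 faults
f=5: 7 faults
f=6: 6 faults
Smallest f with faults ≤ 7 is 5.

5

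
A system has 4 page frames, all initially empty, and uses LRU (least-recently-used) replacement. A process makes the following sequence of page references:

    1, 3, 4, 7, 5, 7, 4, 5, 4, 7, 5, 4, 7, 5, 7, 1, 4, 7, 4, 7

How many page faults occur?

6

1 → fault, frames (1)
3 → fault, frames (1 3)
4 → fault, frames (1 3 4)
7 → fault, frames (1 3 4 7)
5 → fault, evict 1, frames (3 4 7 5)
7 → hit
4 → hit
5 → hit
4 → hit
7 → hit
5 → hit
4 → hit
7 → hit
5 → hit
7 → hit
1 → fault, evict 3, frames (4 5 7 1)
4 → hit
7 → hit
4 → hit
7 → hit
Page faults: 6.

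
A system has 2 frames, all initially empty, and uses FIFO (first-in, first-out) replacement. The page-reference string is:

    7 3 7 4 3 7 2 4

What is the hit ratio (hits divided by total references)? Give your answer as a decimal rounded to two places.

0.25

7 -> fault, frames [7]
3 -> fault, frames [7, 3]
7 -> hit
4 -> fault, evict 7, frames [3, 4]
3 -> hit
7 -> fault, evict 3, frames [4, 7]
2 -> fault, evict 4, frames [7, 2]
4 -> fault, evict 7, frames [2, 4]
Hits: 2 of 8 references → 2/8 = 0.2500.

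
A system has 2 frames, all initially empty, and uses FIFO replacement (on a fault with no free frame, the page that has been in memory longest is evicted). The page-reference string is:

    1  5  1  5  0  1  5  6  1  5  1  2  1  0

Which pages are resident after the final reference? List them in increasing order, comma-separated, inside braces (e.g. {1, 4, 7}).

{0, 1}

1 -> fault, frames {1}
5 -> fault, frames {1,5}
1 -> hit
5 -> hit
0 -> fault, evict 1, frames {5,0}
1 -> fault, evict 5, frames {0,1}
5 -> fault, evict 0, frames {1,5}
6 -> fault, evict 1, frames {5,6}
1 -> fault, evict 5, frames {6,1}
5 -> fault, evict 6, frames {1,5}
1 -> hit
2 -> fault, evict 1, frames {5,2}
1 -> fault, evict 5, frames {2,1}
0 -> fault, evict 2, frames {1,0}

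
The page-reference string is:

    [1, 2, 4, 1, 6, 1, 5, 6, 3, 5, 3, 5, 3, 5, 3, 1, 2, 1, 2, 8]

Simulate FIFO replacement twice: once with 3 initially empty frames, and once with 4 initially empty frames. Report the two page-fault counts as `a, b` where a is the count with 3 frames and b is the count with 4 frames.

3 frames: F F F . F F F . F . . . . . . . F F . F → 10 faults.
4 frames: F F F . F . F . F . . . . . . F F . . F → 9 faults.
9 < 10: adding a frame reduced faults, as is typical.

10, 9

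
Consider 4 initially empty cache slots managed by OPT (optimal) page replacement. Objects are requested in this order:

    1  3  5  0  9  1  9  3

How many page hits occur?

3

1: miss, frames {1}
3: miss, frames {1,3}
5: miss, frames {1,3,5}
0: miss, frames {1,3,5,0}
9: miss, evict 0, frames {1,3,5,9}
1: hit
9: hit
3: hit
Hits: 3.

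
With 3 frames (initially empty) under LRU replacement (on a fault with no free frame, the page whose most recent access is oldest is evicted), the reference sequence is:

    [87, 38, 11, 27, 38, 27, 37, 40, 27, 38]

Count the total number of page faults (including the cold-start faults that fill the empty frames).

7

87 → miss, frames {87}
38 → miss, frames {87,38}
11 → miss, frames {87,38,11}
27 → miss, evict 87, frames {38,11,27}
38 → hit
27 → hit
37 → miss, evict 11, frames {38,27,37}
40 → miss, evict 38, frames {27,37,40}
27 → hit
38 → miss, evict 37, frames {40,27,38}
Page faults: 7.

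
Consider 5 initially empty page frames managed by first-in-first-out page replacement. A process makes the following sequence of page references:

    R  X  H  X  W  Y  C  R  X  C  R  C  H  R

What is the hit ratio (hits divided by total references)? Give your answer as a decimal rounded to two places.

R -> miss, frames [R]
X -> miss, frames [R, X]
H -> miss, frames [R, X, H]
X -> hit
W -> miss, frames [R, X, H, W]
Y -> miss, frames [R, X, H, W, Y]
C -> miss, evict R, frames [X, H, W, Y, C]
R -> miss, evict X, frames [H, W, Y, C, R]
X -> miss, evict H, frames [W, Y, C, R, X]
C -> hit
R -> hit
C -> hit
H -> miss, evict W, frames [Y, C, R, X, H]
R -> hit
Hits: 5 of 14 references → 5/14 = 0.3571.

0.36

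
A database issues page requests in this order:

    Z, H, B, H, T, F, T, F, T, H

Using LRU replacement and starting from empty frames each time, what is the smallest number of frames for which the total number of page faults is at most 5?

f=1: 10 faults
f=2: 6 faults
f=3: 5 faults
f=4: 5 faults
f=5: 5 faults
Smallest f with faults ≤ 5 is 3.

3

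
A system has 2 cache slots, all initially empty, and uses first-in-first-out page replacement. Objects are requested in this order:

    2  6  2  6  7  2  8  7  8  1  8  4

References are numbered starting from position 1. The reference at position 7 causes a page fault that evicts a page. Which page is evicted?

pos 1: 2: fault, frames (2)
pos 2: 6: fault, frames (2 6)
pos 3: 2: hit
pos 4: 6: hit
pos 5: 7: fault, evict 2, frames (6 7)
pos 6: 2: fault, evict 6, frames (7 2)
pos 7: 8: fault, evict 7, frames (2 8)
At position 7, page 7 is evicted.

7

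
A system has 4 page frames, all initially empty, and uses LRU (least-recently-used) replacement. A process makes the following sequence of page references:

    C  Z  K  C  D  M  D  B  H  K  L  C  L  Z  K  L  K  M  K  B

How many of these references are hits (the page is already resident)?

7

C: fault, frames [C]
Z: fault, frames [C, Z]
K: fault, frames [C, Z, K]
C: hit
D: fault, frames [Z, K, C, D]
M: fault, evict Z, frames [K, C, D, M]
D: hit
B: fault, evict K, frames [C, M, D, B]
H: fault, evict C, frames [M, D, B, H]
K: fault, evict M, frames [D, B, H, K]
L: fault, evict D, frames [B, H, K, L]
C: fault, evict B, frames [H, K, L, C]
L: hit
Z: fault, evict H, frames [K, C, L, Z]
K: hit
L: hit
K: hit
M: fault, evict C, frames [Z, L, K, M]
K: hit
B: fault, evict Z, frames [L, M, K, B]
Hits: 7.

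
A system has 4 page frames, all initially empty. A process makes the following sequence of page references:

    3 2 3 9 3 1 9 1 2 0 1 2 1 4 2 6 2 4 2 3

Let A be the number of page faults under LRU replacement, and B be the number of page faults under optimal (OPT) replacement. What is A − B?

Under LRU: F F . F . F . . . F . . . F . F . . . F → 8 faults.
Under OPT: F F . F . F . . . F . . . F . F . . . . → 7 faults.
A − B = 8 − 7 = 1.

1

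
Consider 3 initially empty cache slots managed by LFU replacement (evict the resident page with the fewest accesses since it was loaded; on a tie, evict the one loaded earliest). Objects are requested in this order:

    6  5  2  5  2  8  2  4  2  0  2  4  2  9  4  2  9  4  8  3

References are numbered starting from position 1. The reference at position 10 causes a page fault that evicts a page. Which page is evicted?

4

pos 1: 6 → miss, frames [6]
pos 2: 5 → miss, frames [6, 5]
pos 3: 2 → miss, frames [6, 5, 2]
pos 4: 5 → hit
pos 5: 2 → hit
pos 6: 8 → miss, evict 6, frames [5, 2, 8]
pos 7: 2 → hit
pos 8: 4 → miss, evict 8, frames [5, 2, 4]
pos 9: 2 → hit
pos 10: 0 → miss, evict 4, frames [5, 2, 0]
At position 10, page 4 is evicted.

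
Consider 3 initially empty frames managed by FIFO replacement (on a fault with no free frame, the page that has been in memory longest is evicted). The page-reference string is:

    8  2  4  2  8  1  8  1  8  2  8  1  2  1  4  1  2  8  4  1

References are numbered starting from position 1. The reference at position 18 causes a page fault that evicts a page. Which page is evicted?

pos 1: 8: miss, frames (8)
pos 2: 2: miss, frames (8 2)
pos 3: 4: miss, frames (8 2 4)
pos 4: 2: hit
pos 5: 8: hit
pos 6: 1: miss, evict 8, frames (2 4 1)
pos 7: 8: miss, evict 2, frames (4 1 8)
pos 8: 1: hit
pos 9: 8: hit
pos 10: 2: miss, evict 4, frames (1 8 2)
pos 11: 8: hit
pos 12: 1: hit
pos 13: 2: hit
pos 14: 1: hit
pos 15: 4: miss, evict 1, frames (8 2 4)
pos 16: 1: miss, evict 8, frames (2 4 1)
pos 17: 2: hit
pos 18: 8: miss, evict 2, frames (4 1 8)
At position 18, page 2 is evicted.

2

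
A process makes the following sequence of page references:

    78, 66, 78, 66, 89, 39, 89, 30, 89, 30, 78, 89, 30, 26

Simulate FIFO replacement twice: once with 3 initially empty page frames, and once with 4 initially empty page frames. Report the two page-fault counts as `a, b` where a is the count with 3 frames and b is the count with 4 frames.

3 frames: F F . . F F . F . . F F . F → 8 faults.
4 frames: F F . . F F . F . . F . . F → 7 faults.
7 < 8: adding a frame reduced faults, as is typical.

8, 7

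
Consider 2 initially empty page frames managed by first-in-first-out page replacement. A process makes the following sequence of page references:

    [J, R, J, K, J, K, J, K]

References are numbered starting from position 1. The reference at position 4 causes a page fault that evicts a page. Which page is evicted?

J

pos 1: J: miss, frames {J}
pos 2: R: miss, frames {J,R}
pos 3: J: hit
pos 4: K: miss, evict J, frames {R,K}
At position 4, page J is evicted.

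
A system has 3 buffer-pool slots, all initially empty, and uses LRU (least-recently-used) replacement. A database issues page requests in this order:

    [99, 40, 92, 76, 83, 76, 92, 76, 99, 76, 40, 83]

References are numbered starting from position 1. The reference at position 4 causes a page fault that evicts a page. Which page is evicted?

99

pos 1: 99 → fault, frames {99}
pos 2: 40 → fault, frames {99,40}
pos 3: 92 → fault, frames {99,40,92}
pos 4: 76 → fault, evict 99, frames {40,92,76}
At position 4, page 99 is evicted.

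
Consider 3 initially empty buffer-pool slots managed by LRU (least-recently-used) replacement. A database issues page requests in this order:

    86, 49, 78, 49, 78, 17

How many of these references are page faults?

86: miss, frames {86}
49: miss, frames {86,49}
78: miss, frames {86,49,78}
49: hit
78: hit
17: miss, evict 86, frames {49,78,17}
Page faults: 4.

4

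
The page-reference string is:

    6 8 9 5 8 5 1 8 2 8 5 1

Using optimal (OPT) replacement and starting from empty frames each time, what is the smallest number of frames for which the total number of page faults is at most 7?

3

f=1: 12 faults
f=2: 8 faults
f=3: 7 faults
f=4: 6 faults
f=5: 6 faults
f=6: 6 faults
Smallest f with faults ≤ 7 is 3.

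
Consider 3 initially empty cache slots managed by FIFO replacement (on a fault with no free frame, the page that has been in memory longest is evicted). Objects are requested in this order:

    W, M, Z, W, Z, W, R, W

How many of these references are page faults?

5

W -> fault, frames [W]
M -> fault, frames [W, M]
Z -> fault, frames [W, M, Z]
W -> hit
Z -> hit
W -> hit
R -> fault, evict W, frames [M, Z, R]
W -> fault, evict M, frames [Z, R, W]
Page faults: 5.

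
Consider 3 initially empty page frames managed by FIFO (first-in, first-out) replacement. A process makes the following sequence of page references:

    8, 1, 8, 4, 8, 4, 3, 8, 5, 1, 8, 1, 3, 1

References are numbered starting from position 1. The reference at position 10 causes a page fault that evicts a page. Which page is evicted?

3

pos 1: 8 -> fault, frames {8}
pos 2: 1 -> fault, frames {8,1}
pos 3: 8 -> hit
pos 4: 4 -> fault, frames {8,1,4}
pos 5: 8 -> hit
pos 6: 4 -> hit
pos 7: 3 -> fault, evict 8, frames {1,4,3}
pos 8: 8 -> fault, evict 1, frames {4,3,8}
pos 9: 5 -> fault, evict 4, frames {3,8,5}
pos 10: 1 -> fault, evict 3, frames {8,5,1}
At position 10, page 3 is evicted.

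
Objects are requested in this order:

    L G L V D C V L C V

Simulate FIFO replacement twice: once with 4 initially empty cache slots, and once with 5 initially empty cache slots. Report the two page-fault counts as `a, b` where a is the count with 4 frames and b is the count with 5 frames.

4 frames: F F . F F F . F . . → 6 faults.
5 frames: F F . F F F . . . . → 5 faults.
5 < 6: adding a frame reduced faults, as is typical.

6, 5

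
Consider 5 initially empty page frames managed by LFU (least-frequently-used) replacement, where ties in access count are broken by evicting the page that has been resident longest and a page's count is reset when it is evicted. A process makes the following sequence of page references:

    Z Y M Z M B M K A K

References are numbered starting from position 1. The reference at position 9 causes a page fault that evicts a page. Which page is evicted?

pos 1: Z: miss, frames [Z]
pos 2: Y: miss, frames [Z, Y]
pos 3: M: miss, frames [Z, Y, M]
pos 4: Z: hit
pos 5: M: hit
pos 6: B: miss, frames [Z, Y, M, B]
pos 7: M: hit
pos 8: K: miss, frames [Z, Y, M, B, K]
pos 9: A: miss, evict Y, frames [Z, M, B, K, A]
At position 9, page Y is evicted.

Y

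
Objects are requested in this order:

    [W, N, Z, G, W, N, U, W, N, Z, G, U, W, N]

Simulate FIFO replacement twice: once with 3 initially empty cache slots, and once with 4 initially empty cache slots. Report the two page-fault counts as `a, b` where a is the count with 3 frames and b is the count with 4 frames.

3 frames: F F F F F F F . . F F . F F → 11 faults.
4 frames: F F F F . . F F F F F F F F → 12 faults.
12 > 11: adding a frame increased faults — Belady's anomaly.

11, 12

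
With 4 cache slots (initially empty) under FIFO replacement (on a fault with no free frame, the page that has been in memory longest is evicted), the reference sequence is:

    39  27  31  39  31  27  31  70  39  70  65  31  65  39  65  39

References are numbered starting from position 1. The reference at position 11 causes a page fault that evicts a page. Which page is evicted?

39

pos 1: 39: fault, frames (39)
pos 2: 27: fault, frames (39 27)
pos 3: 31: fault, frames (39 27 31)
pos 4: 39: hit
pos 5: 31: hit
pos 6: 27: hit
pos 7: 31: hit
pos 8: 70: fault, frames (39 27 31 70)
pos 9: 39: hit
pos 10: 70: hit
pos 11: 65: fault, evict 39, frames (27 31 70 65)
At position 11, page 39 is evicted.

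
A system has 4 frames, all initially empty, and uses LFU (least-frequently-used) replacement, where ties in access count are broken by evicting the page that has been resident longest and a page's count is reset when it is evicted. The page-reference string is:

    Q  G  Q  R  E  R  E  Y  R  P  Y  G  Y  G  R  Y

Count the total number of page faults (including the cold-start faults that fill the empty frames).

Q: miss, frames [Q]
G: miss, frames [Q, G]
Q: hit
R: miss, frames [Q, G, R]
E: miss, frames [Q, G, R, E]
R: hit
E: hit
Y: miss, evict G, frames [Q, R, E, Y]
R: hit
P: miss, evict Y, frames [Q, R, E, P]
Y: miss, evict P, frames [Q, R, E, Y]
G: miss, evict Y, frames [Q, R, E, G]
Y: miss, evict G, frames [Q, R, E, Y]
G: miss, evict Y, frames [Q, R, E, G]
R: hit
Y: miss, evict G, frames [Q, R, E, Y]
Page faults: 11.

11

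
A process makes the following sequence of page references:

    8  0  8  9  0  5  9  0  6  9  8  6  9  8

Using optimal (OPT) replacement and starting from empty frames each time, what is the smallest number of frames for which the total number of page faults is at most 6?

3

f=1: 14 faults
f=2: 8 faults
f=3: 6 faults
f=4: 5 faults
f=5: 5 faults
Smallest f with faults ≤ 6 is 3.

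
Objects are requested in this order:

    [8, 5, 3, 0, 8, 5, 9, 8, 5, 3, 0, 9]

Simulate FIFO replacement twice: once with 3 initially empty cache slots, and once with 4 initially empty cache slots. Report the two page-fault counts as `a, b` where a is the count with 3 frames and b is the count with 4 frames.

9, 10

3 frames: F F F F F F F . . F F . → 9 faults.
4 frames: F F F F . . F F F F F F → 10 faults.
10 > 9: adding a frame increased faults — Belady's anomaly.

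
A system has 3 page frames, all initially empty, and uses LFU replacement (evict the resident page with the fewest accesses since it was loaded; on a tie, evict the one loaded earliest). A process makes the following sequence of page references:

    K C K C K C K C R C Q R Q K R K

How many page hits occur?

9

K -> fault, frames {K}
C -> fault, frames {K,C}
K -> hit
C -> hit
K -> hit
C -> hit
K -> hit
C -> hit
R -> fault, frames {K,C,R}
C -> hit
Q -> fault, evict R, frames {K,C,Q}
R -> fault, evict Q, frames {K,C,R}
Q -> fault, evict R, frames {K,C,Q}
K -> hit
R -> fault, evict Q, frames {K,C,R}
K -> hit
Hits: 9.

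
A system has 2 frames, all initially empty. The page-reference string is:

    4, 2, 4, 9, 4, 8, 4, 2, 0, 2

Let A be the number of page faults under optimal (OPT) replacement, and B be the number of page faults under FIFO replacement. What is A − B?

-1

Under OPT: F F . F . F . F F . → 6 faults.
Under FIFO: F F . F F F . F F . → 7 faults.
A − B = 6 − 7 = -1.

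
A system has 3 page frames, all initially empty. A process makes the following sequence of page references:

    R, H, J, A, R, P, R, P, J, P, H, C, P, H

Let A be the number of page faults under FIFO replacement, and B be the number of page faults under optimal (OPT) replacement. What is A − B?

Under FIFO: F F F F F F . . F . F F F . → 10 faults.
Under OPT: F F F F . F . . . . F F . . → 7 faults.
A − B = 10 − 7 = 3.

3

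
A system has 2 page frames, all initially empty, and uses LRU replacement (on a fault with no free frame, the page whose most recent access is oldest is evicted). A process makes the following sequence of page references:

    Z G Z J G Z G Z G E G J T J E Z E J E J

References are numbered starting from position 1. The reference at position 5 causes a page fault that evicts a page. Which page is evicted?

pos 1: Z: miss, frames {Z}
pos 2: G: miss, frames {Z,G}
pos 3: Z: hit
pos 4: J: miss, evict G, frames {Z,J}
pos 5: G: miss, evict Z, frames {J,G}
At position 5, page Z is evicted.

Z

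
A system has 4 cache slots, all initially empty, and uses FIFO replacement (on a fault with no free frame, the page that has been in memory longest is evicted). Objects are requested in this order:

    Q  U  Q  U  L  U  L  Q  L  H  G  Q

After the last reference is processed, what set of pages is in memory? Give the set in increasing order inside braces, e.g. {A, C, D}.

Q -> fault, frames {Q}
U -> fault, frames {Q,U}
Q -> hit
U -> hit
L -> fault, frames {Q,U,L}
U -> hit
L -> hit
Q -> hit
L -> hit
H -> fault, frames {Q,U,L,H}
G -> fault, evict Q, frames {U,L,H,G}
Q -> fault, evict U, frames {L,H,G,Q}

{G, H, L, Q}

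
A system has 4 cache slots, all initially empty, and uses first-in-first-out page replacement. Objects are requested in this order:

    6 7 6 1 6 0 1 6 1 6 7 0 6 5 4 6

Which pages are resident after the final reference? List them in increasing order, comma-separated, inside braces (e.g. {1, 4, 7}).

{0, 4, 5, 6}

6: fault, frames {6}
7: fault, frames {6,7}
6: hit
1: fault, frames {6,7,1}
6: hit
0: fault, frames {6,7,1,0}
1: hit
6: hit
1: hit
6: hit
7: hit
0: hit
6: hit
5: fault, evict 6, frames {7,1,0,5}
4: fault, evict 7, frames {1,0,5,4}
6: fault, evict 1, frames {0,5,4,6}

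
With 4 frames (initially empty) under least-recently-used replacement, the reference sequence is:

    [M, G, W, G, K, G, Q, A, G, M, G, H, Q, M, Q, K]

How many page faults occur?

M: miss, frames [M]
G: miss, frames [M, G]
W: miss, frames [M, G, W]
G: hit
K: miss, frames [M, W, G, K]
G: hit
Q: miss, evict M, frames [W, K, G, Q]
A: miss, evict W, frames [K, G, Q, A]
G: hit
M: miss, evict K, frames [Q, A, G, M]
G: hit
H: miss, evict Q, frames [A, M, G, H]
Q: miss, evict A, frames [M, G, H, Q]
M: hit
Q: hit
K: miss, evict G, frames [H, M, Q, K]
Page faults: 10.

10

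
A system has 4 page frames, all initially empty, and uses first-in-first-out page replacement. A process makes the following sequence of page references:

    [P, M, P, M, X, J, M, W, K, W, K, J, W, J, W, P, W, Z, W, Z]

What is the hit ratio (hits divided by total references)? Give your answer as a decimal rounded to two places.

P: fault, frames {P}
M: fault, frames {P,M}
P: hit
M: hit
X: fault, frames {P,M,X}
J: fault, frames {P,M,X,J}
M: hit
W: fault, evict P, frames {M,X,J,W}
K: fault, evict M, frames {X,J,W,K}
W: hit
K: hit
J: hit
W: hit
J: hit
W: hit
P: fault, evict X, frames {J,W,K,P}
W: hit
Z: fault, evict J, frames {W,K,P,Z}
W: hit
Z: hit
Hits: 12 of 20 references → 12/20 = 0.6000.

0.60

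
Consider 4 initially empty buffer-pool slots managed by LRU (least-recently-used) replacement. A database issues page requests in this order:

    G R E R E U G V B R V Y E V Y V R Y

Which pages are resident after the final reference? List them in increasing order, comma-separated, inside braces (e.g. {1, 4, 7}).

G: fault, frames {G}
R: fault, frames {G,R}
E: fault, frames {G,R,E}
R: hit
E: hit
U: fault, frames {G,R,E,U}
G: hit
V: fault, evict R, frames {E,U,G,V}
B: fault, evict E, frames {U,G,V,B}
R: fault, evict U, frames {G,V,B,R}
V: hit
Y: fault, evict G, frames {B,R,V,Y}
E: fault, evict B, frames {R,V,Y,E}
V: hit
Y: hit
V: hit
R: hit
Y: hit

{E, R, V, Y}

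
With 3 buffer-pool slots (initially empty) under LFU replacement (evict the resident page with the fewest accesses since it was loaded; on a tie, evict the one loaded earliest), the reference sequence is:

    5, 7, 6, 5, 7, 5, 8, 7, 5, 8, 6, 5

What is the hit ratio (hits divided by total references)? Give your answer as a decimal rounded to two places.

0.58

5: miss, frames (5)
7: miss, frames (5 7)
6: miss, frames (5 7 6)
5: hit
7: hit
5: hit
8: miss, evict 6, frames (5 7 8)
7: hit
5: hit
8: hit
6: miss, evict 8, frames (5 7 6)
5: hit
Hits: 7 of 12 references → 7/12 = 0.5833.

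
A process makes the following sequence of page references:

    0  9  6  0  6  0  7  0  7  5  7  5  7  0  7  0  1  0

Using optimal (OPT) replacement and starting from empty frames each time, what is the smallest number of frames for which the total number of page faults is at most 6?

f=1: 18 faults
f=2: 7 faults
f=3: 6 faults
f=4: 6 faults
f=5: 6 faults
f=6: 6 faults
Smallest f with faults ≤ 6 is 3.

3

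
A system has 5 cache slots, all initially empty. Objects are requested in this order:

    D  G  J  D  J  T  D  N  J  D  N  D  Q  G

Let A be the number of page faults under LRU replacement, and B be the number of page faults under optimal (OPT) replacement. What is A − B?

1

Under LRU: F F F . . F . F . . . . F F → 7 faults.
Under OPT: F F F . . F . F . . . . F . → 6 faults.
A − B = 7 − 6 = 1.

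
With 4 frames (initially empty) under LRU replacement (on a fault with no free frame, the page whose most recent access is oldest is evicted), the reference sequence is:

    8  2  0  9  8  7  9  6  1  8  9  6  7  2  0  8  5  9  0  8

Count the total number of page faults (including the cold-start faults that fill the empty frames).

8 -> miss, frames {8}
2 -> miss, frames {8,2}
0 -> miss, frames {8,2,0}
9 -> miss, frames {8,2,0,9}
8 -> hit
7 -> miss, evict 2, frames {0,9,8,7}
9 -> hit
6 -> miss, evict 0, frames {8,7,9,6}
1 -> miss, evict 8, frames {7,9,6,1}
8 -> miss, evict 7, frames {9,6,1,8}
9 -> hit
6 -> hit
7 -> miss, evict 1, frames {8,9,6,7}
2 -> miss, evict 8, frames {9,6,7,2}
0 -> miss, evict 9, frames {6,7,2,0}
8 -> miss, evict 6, frames {7,2,0,8}
5 -> miss, evict 7, frames {2,0,8,5}
9 -> miss, evict 2, frames {0,8,5,9}
0 -> hit
8 -> hit
Page faults: 14.

14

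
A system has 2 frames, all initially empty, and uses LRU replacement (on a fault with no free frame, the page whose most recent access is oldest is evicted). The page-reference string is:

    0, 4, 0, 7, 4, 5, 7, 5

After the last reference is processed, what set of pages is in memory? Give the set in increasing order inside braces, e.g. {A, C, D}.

{5, 7}

0: miss, frames (0)
4: miss, frames (0 4)
0: hit
7: miss, evict 4, frames (0 7)
4: miss, evict 0, frames (7 4)
5: miss, evict 7, frames (4 5)
7: miss, evict 4, frames (5 7)
5: hit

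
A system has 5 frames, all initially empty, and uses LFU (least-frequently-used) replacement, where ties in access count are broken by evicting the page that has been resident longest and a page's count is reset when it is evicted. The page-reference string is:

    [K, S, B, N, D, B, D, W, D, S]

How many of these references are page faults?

6

K → miss, frames (K)
S → miss, frames (K S)
B → miss, frames (K S B)
N → miss, frames (K S B N)
D → miss, frames (K S B N D)
B → hit
D → hit
W → miss, evict K, frames (S B N D W)
D → hit
S → hit
Page faults: 6.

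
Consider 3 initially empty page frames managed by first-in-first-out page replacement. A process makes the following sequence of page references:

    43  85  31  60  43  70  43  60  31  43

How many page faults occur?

43 → fault, frames [43]
85 → fault, frames [43, 85]
31 → fault, frames [43, 85, 31]
60 → fault, evict 43, frames [85, 31, 60]
43 → fault, evict 85, frames [31, 60, 43]
70 → fault, evict 31, frames [60, 43, 70]
43 → hit
60 → hit
31 → fault, evict 60, frames [43, 70, 31]
43 → hit
Page faults: 7.

7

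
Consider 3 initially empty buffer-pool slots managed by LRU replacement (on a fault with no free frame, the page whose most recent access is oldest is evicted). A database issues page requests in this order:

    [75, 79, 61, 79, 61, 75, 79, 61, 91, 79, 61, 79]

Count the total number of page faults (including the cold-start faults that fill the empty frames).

75 → miss, frames {75}
79 → miss, frames {75,79}
61 → miss, frames {75,79,61}
79 → hit
61 → hit
75 → hit
79 → hit
61 → hit
91 → miss, evict 75, frames {79,61,91}
79 → hit
61 → hit
79 → hit
Page faults: 4.

4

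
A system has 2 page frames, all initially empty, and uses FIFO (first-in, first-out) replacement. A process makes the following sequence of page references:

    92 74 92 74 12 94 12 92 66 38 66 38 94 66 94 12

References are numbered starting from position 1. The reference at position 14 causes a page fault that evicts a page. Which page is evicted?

38

pos 1: 92: miss, frames (92)
pos 2: 74: miss, frames (92 74)
pos 3: 92: hit
pos 4: 74: hit
pos 5: 12: miss, evict 92, frames (74 12)
pos 6: 94: miss, evict 74, frames (12 94)
pos 7: 12: hit
pos 8: 92: miss, evict 12, frames (94 92)
pos 9: 66: miss, evict 94, frames (92 66)
pos 10: 38: miss, evict 92, frames (66 38)
pos 11: 66: hit
pos 12: 38: hit
pos 13: 94: miss, evict 66, frames (38 94)
pos 14: 66: miss, evict 38, frames (94 66)
At position 14, page 38 is evicted.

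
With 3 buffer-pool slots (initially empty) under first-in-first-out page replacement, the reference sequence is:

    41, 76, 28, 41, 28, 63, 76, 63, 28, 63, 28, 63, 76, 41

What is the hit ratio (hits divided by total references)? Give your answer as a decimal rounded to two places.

0.64

41: fault, frames [41]
76: fault, frames [41, 76]
28: fault, frames [41, 76, 28]
41: hit
28: hit
63: fault, evict 41, frames [76, 28, 63]
76: hit
63: hit
28: hit
63: hit
28: hit
63: hit
76: hit
41: fault, evict 76, frames [28, 63, 41]
Hits: 9 of 14 references → 9/14 = 0.6429.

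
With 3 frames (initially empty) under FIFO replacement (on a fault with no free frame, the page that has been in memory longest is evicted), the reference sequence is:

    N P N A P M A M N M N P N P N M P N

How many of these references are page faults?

N: fault, frames [N]
P: fault, frames [N, P]
N: hit
A: fault, frames [N, P, A]
P: hit
M: fault, evict N, frames [P, A, M]
A: hit
M: hit
N: fault, evict P, frames [A, M, N]
M: hit
N: hit
P: fault, evict A, frames [M, N, P]
N: hit
P: hit
N: hit
M: hit
P: hit
N: hit
Page faults: 6.

6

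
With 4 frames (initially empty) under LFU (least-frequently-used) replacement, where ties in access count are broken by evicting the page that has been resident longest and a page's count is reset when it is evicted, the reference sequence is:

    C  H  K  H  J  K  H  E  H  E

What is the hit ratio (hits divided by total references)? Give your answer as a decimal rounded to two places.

0.50

C: fault, frames {C}
H: fault, frames {C,H}
K: fault, frames {C,H,K}
H: hit
J: fault, frames {C,H,K,J}
K: hit
H: hit
E: fault, evict C, frames {H,K,J,E}
H: hit
E: hit
Hits: 5 of 10 references → 5/10 = 0.5000.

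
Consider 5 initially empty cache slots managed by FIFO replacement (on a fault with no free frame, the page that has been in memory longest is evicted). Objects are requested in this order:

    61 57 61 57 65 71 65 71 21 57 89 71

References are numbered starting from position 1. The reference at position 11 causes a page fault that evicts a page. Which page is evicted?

61

pos 1: 61 -> miss, frames (61)
pos 2: 57 -> miss, frames (61 57)
pos 3: 61 -> hit
pos 4: 57 -> hit
pos 5: 65 -> miss, frames (61 57 65)
pos 6: 71 -> miss, frames (61 57 65 71)
pos 7: 65 -> hit
pos 8: 71 -> hit
pos 9: 21 -> miss, frames (61 57 65 71 21)
pos 10: 57 -> hit
pos 11: 89 -> miss, evict 61, frames (57 65 71 21 89)
At position 11, page 61 is evicted.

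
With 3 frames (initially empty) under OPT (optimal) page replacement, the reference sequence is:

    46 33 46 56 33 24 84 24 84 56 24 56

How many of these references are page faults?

5

46 → fault, frames {46}
33 → fault, frames {46,33}
46 → hit
56 → fault, frames {46,33,56}
33 → hit
24 → fault, evict 33, frames {46,56,24}
84 → fault, evict 46, frames {56,24,84}
24 → hit
84 → hit
56 → hit
24 → hit
56 → hit
Page faults: 5.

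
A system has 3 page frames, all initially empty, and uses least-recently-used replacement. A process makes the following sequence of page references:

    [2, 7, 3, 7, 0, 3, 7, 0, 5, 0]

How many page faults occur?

2 → fault, frames [2]
7 → fault, frames [2, 7]
3 → fault, frames [2, 7, 3]
7 → hit
0 → fault, evict 2, frames [3, 7, 0]
3 → hit
7 → hit
0 → hit
5 → fault, evict 3, frames [7, 0, 5]
0 → hit
Page faults: 5.

5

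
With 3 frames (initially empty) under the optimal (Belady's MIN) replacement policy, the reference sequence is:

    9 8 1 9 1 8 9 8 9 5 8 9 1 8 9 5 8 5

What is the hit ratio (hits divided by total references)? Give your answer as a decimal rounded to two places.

9 -> fault, frames {9}
8 -> fault, frames {9,8}
1 -> fault, frames {9,8,1}
9 -> hit
1 -> hit
8 -> hit
9 -> hit
8 -> hit
9 -> hit
5 -> fault, evict 1, frames {9,8,5}
8 -> hit
9 -> hit
1 -> fault, evict 5, frames {9,8,1}
8 -> hit
9 -> hit
5 -> fault, evict 1, frames {9,8,5}
8 -> hit
5 -> hit
Hits: 12 of 18 references → 12/18 = 0.6667.

0.67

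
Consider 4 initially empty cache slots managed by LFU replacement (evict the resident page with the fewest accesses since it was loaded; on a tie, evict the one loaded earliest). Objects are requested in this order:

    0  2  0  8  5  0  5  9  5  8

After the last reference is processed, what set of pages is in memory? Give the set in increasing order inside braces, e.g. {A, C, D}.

0: miss, frames {0}
2: miss, frames {0,2}
0: hit
8: miss, frames {0,2,8}
5: miss, frames {0,2,8,5}
0: hit
5: hit
9: miss, evict 2, frames {0,8,5,9}
5: hit
8: hit

{0, 5, 8, 9}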